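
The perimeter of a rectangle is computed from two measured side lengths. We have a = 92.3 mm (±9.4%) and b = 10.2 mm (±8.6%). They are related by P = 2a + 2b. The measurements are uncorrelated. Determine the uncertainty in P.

17.4 mm

Sums and differences: (δP)² = Σ (cᵢ δxᵢ)².
  (2·δa)² = 301;  (2·δb)² = 3.08
δP = √(304) = 17.4 mm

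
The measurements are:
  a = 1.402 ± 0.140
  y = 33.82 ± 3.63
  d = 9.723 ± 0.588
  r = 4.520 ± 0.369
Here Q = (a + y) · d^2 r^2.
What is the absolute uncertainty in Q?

Let u = a + y = 35.22. δu = √(δa² + δy²) = √(0.0196 + 13.2) = 3.63, so δu/u = 0.103.
Q is then a monomial in u, d, r:
δQ/Q = √((δu/u)² + (2·δd/d)² + (2·δr/r)²) = √(0.0106 + 0.0146 + 0.0267) = 0.228
Q = 68030, so δQ = 0.228 × 68030 = 15500.

15500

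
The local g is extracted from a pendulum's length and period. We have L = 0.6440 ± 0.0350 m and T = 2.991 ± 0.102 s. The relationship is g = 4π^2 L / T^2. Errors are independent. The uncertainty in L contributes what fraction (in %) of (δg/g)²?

(δg/g)² = (1·δL/L)² + (-2·δT/T)²
  L term: (1×0.0543)² = 0.00295
  T term: (-2×0.0341)² = 0.00465
Total = 0.00761. Share from L = 0.00295/0.00761 = 0.388.

38.8%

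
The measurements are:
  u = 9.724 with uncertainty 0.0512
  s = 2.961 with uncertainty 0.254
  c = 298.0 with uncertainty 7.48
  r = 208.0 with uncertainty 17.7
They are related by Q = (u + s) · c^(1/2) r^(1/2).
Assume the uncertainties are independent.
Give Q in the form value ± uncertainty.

3158 ± 154

Let w = u + s = 12.69. δw = √(δu² + δs²) = √(0.00262 + 0.0645) = 0.259, so δw/w = 0.0204.
Q is then a monomial in w, c, r:
δQ/Q = √((δw/w)² + (½·δc/c)² + (½·δr/r)²) = √(0.000417 + 0.000158 + 0.00181) = 0.0488
Q = 3158, so δQ = 0.0488 × 3158 = 154.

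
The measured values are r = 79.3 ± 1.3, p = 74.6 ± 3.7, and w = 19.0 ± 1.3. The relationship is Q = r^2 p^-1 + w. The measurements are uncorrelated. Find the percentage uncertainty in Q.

5.01%

Let h = r^2·p^-1 = 84.3. δh/h = √((2·δr/r)² + (-1·δp/p)²) = √(0.00107 + 0.00246) = 0.0595, so δh = 5.01.
Q = h + w: δQ = √(δh² + δw²) = √(25.1 + 1.69) = 5.18
Q = 103, so δQ/Q = 5.18/103 = 0.0501.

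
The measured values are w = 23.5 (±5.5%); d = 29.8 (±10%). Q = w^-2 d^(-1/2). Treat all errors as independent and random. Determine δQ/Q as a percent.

Products/powers → add relative errors in quadrature, weighted by exponent:
  (-2·δw/w)² = (-2×0.0550)² = 0.0121;  (−½·δd/d)² = (-0.5×0.100)² = 0.00250
δQ/Q = √(0.0146) = 0.121

12.1%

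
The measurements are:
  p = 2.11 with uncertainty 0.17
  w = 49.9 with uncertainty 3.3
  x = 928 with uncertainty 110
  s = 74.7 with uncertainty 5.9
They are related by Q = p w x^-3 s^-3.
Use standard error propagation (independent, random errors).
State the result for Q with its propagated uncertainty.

Relative error in a monomial: (δQ/Q)² = Σ (nᵢ · δxᵢ/xᵢ)².
  (1·δp/p)² = (1×0.0806)² = 0.00649;  (1·δw/w)² = (1×0.0661)² = 0.00437;  (-3·δx/x)² = (-3×0.119)² = 0.126;  (-3·δs/s)² = (-3×0.0790)² = 0.0561
δQ/Q = √(0.193) = 0.440
Q = 3.16e-13, so δQ = 0.440 × 3.16e-13 = 1.39e-13.

(3.16 ± 1.39) × 10^-13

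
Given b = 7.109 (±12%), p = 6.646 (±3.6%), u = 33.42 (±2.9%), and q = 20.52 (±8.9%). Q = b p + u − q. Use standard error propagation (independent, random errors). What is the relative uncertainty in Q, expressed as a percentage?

10.4%

Let w = b·p = 47.25. δw/w = √((1·δb/b)² + (1·δp/p)²) = √(0.0144 + 0.00130) = 0.125, so δw = 5.92.
Q = w + u − q: δQ = √(δw² + δu² + δq²) = √(35.0 + 0.939 + 3.34) = 6.27
Q = 60.15, so δQ/Q = 6.27/60.15 = 0.104.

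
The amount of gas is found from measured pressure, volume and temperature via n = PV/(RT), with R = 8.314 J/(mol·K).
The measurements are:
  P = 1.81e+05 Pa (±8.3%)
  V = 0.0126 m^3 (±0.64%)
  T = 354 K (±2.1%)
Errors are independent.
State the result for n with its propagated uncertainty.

0.775 ± 0.0665 mol

Relative error in a monomial: (δn/n)² = Σ (nᵢ · δxᵢ/xᵢ)².
  (1·δP/P)² = (1×0.0830)² = 0.00689;  (1·δV/V)² = (1×0.00640)² = 4.1e-05;  (-1·δT/T)² = (-1×0.0210)² = 0.000441
δn/n = √(0.00737) = 0.0859
n = 0.775 mol, so δn = 0.0859 × 0.775 = 0.0665 mol.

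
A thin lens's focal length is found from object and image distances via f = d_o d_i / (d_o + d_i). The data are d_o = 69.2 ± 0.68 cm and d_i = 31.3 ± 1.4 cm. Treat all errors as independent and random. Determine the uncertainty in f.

∂f/∂d_o = (d_i/(d_o+d_i))² = 0.0970;  ∂f/∂d_i = (d_o/(d_o+d_i))² = 0.474
δf = √((∂f/∂d_o · δd_o)² + (∂f/∂d_i · δd_i)²) = √(0.00435 + 0.441) = 0.667 cm

0.667 cm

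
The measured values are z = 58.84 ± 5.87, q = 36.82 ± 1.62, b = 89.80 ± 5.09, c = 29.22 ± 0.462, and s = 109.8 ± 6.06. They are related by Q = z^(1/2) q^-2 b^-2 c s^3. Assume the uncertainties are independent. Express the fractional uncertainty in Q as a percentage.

22.5%

Q is a product of powers, so relative uncertainties combine in quadrature:
  (½·δz/z)² = (0.5×0.0998)² = 0.00249;  (-2·δq/q)² = (-2×0.0440)² = 0.00774;  (-2·δb/b)² = (-2×0.0567)² = 0.0129;  (1·δc/c)² = (1×0.0158)² = 0.000250;  (3·δs/s)² = (3×0.0552)² = 0.0274
δQ/Q = √(0.0507) = 0.225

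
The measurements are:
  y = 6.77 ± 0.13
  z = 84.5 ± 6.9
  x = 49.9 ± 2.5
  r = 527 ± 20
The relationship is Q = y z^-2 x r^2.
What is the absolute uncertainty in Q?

2470

Since Q is a product/quotient, work with relative uncertainties:
  (1·δy/y)² = (1×0.0192)² = 0.000369;  (-2·δz/z)² = (-2×0.0817)² = 0.0267;  (1·δx/x)² = (1×0.0501)² = 0.00251;  (2·δr/r)² = (2×0.0380)² = 0.00576
δQ/Q = √(0.0353) = 0.188
Q = 13100, so δQ = 0.188 × 13100 = 2470.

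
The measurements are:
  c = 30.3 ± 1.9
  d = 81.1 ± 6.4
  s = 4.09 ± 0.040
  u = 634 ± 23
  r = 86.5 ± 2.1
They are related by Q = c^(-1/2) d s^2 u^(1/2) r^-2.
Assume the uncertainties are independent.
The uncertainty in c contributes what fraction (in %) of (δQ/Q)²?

9.56%

(δQ/Q)² = (−½·δc/c)² + (1·δd/d)² + (2·δs/s)² + (½·δu/u)² + (-2·δr/r)²
  c term: (-0.5×0.0627)² = 0.000983
  d term: (1×0.0789)² = 0.00623
  s term: (2×0.00978)² = 0.000383
  u term: (0.5×0.0363)² = 0.000329
  r term: (-2×0.0243)² = 0.00236
Total = 0.0103. Share from c = 0.000983/0.0103 = 0.0956.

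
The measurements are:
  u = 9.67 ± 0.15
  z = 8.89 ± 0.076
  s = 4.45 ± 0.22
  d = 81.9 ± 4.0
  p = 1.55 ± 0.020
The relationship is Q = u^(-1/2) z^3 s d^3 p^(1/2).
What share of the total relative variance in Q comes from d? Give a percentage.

(δQ/Q)² = (−½·δu/u)² + (3·δz/z)² + (1·δs/s)² + (3·δd/d)² + (½·δp/p)²
  u term: (-0.5×0.0155)² = 6.02e-05
  z term: (3×0.00855)² = 0.000658
  s term: (1×0.0494)² = 0.00244
  d term: (3×0.0488)² = 0.0215
  p term: (0.5×0.0129)² = 4.16e-05
Total = 0.0247. Share from d = 0.0215/0.0247 = 0.870.

87.0%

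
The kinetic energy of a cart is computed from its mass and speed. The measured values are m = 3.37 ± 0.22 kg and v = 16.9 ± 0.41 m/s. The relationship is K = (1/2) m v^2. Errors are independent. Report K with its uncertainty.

For a monomial K ∝ m, v^2, fractional errors add in quadrature:
  (1·δm/m)² = (1×0.0653)² = 0.00426;  (2·δv/v)² = (2×0.0243)² = 0.00235
δK/K = √(0.00662) = 0.0813
K = 481 J, so δK = 0.0813 × 481 = 39.1 J.

481 ± 39.1 J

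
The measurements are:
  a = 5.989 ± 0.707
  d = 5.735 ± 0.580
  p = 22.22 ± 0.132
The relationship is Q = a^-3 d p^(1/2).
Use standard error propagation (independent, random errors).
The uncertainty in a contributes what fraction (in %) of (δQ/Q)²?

(δQ/Q)² = (-3·δa/a)² + (1·δd/d)² + (½·δp/p)²
  a term: (-3×0.118)² = 0.125
  d term: (1×0.101)² = 0.0102
  p term: (0.5×0.00594)² = 8.82e-06
Total = 0.136. Share from a = 0.125/0.136 = 0.925.

92.5%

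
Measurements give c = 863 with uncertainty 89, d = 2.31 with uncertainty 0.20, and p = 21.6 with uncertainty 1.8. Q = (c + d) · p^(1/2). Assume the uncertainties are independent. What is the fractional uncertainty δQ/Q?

Let u = c + d = 865. δu = √(δc² + δd²) = √(7920 + 0.0400) = 89.0, so δu/u = 0.103.
Q is then a monomial in u, p:
δQ/Q = √((δu/u)² + (½·δp/p)²) = √(0.0106 + 0.00174) = 0.111

0.111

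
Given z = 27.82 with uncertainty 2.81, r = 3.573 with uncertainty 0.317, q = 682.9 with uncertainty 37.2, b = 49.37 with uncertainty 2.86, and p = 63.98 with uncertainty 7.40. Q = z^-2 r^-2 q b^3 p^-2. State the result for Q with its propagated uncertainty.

2.032 ± 0.810

For a monomial Q ∝ z^-2, r^-2, q, b^3, p^-2, fractional errors add in quadrature:
  (-2·δz/z)² = (-2×0.101)² = 0.0408;  (-2·δr/r)² = (-2×0.0887)² = 0.0315;  (1·δq/q)² = (1×0.0545)² = 0.00297;  (3·δb/b)² = (3×0.0579)² = 0.0302;  (-2·δp/p)² = (-2×0.116)² = 0.0535
δQ/Q = √(0.159) = 0.399
Q = 2.032, so δQ = 0.399 × 2.032 = 0.810.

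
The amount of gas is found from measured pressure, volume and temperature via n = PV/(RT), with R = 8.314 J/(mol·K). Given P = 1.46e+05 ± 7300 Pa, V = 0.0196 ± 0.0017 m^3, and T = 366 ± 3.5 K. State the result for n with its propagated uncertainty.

0.940 ± 0.0946 mol

For a monomial n ∝ P, V, T^-1, fractional errors add in quadrature:
  (1·δP/P)² = (1×0.0500)² = 0.00250;  (1·δV/V)² = (1×0.0867)² = 0.00752;  (-1·δT/T)² = (-1×0.00956)² = 9.14e-05
δn/n = √(0.0101) = 0.101
n = 0.940 mol, so δn = 0.101 × 0.940 = 0.0946 mol.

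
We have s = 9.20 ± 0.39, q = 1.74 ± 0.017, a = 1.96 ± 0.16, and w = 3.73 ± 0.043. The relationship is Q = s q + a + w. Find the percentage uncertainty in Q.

Let p = s·q = 16.0. δp/p = √((1·δs/s)² + (1·δq/q)²) = √(0.00180 + 9.55e-05) = 0.0435, so δp = 0.696.
Q = p + a + w: δQ = √(δp² + δa² + δw²) = √(0.485 + 0.0256 + 0.00185) = 0.716
Q = 21.7, so δQ/Q = 0.716/21.7 = 0.0330.

3.30%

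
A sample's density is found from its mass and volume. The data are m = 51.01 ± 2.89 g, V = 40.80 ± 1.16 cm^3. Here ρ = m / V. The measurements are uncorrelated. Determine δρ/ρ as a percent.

For a monomial ρ ∝ m, V^-1, fractional errors add in quadrature:
  (1·δm/m)² = (1×0.0567)² = 0.00321;  (-1·δV/V)² = (-1×0.0284)² = 0.000808
δρ/ρ = √(0.00402) = 0.0634

6.34%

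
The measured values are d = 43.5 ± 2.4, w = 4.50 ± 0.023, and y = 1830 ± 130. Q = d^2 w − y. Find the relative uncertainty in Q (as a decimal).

0.142

Let p = d^2·w = 8520. δp/p = √((2·δd/d)² + (1·δw/w)²) = √(0.0122 + 2.61e-05) = 0.110, so δp = 941.
Q = p − y: δQ = √(δp² + δy²) = √(8.85e+05 + 16900) = 950
Q = 6690, so δQ/Q = 950/6690 = 0.142.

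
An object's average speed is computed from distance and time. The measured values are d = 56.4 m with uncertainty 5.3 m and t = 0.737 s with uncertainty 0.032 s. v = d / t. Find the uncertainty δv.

Since v is a product/quotient, work with relative uncertainties:
  (1·δd/d)² = (1×0.0940)² = 0.00883;  (-1·δt/t)² = (-1×0.0434)² = 0.00189
δv/v = √(0.0107) = 0.104
v = 76.5 m/s, so δv = 0.104 × 76.5 = 7.92 m/s.

7.92 m/s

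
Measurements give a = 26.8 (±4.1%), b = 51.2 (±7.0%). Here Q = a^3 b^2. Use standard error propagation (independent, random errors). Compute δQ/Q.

Each factor contributes (exponent × relative error)² to (δQ/Q)²:
  (3·δa/a)² = (3×0.0410)² = 0.0151;  (2·δb/b)² = (2×0.0700)² = 0.0196
δQ/Q = √(0.0347) = 0.186

0.186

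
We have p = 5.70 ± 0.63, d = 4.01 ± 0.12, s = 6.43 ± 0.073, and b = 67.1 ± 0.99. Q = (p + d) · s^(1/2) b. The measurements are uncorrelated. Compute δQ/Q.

Let u = p + d = 9.71. δu = √(δp² + δd²) = √(0.397 + 0.0144) = 0.641, so δu/u = 0.0660.
Q is then a monomial in u, s, b:
δQ/Q = √((δu/u)² + (½·δs/s)² + (1·δb/b)²) = √(0.00436 + 3.22e-05 + 0.000218) = 0.0679

0.0679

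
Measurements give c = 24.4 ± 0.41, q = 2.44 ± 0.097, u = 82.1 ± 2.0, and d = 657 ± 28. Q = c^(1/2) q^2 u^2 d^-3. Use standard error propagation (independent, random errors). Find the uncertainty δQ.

Each factor contributes (exponent × relative error)² to (δQ/Q)²:
  (½·δc/c)² = (0.5×0.0168)² = 7.06e-05;  (2·δq/q)² = (2×0.0398)² = 0.00632;  (2·δu/u)² = (2×0.0244)² = 0.00237;  (-3·δd/d)² = (-3×0.0426)² = 0.0163
δQ/Q = √(0.0251) = 0.158
Q = 0.000699, so δQ = 0.158 × 0.000699 = 0.000111.

0.000111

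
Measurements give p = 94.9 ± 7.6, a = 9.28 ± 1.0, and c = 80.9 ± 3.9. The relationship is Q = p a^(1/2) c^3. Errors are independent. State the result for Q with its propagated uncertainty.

(1.53 ± 0.266) × 10^8

Q is a product of powers, so relative uncertainties combine in quadrature:
  (1·δp/p)² = (1×0.0801)² = 0.00641;  (½·δa/a)² = (0.5×0.108)² = 0.00290;  (3·δc/c)² = (3×0.0482)² = 0.0209
δQ/Q = √(0.0302) = 0.174
Q = 1.53e+08, so δQ = 0.174 × 1.53e+08 = 2.66e+07.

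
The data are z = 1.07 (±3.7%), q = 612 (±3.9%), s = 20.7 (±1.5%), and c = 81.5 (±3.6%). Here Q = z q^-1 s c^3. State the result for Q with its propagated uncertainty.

Products/powers → add relative errors in quadrature, weighted by exponent:
  (1·δz/z)² = (1×0.0370)² = 0.00137;  (-1·δq/q)² = (-1×0.0390)² = 0.00152;  (1·δs/s)² = (1×0.0150)² = 0.000225;  (3·δc/c)² = (3×0.0360)² = 0.0117
δQ/Q = √(0.0148) = 0.122
Q = 19600, so δQ = 0.122 × 19600 = 2380.

19600 ± 2380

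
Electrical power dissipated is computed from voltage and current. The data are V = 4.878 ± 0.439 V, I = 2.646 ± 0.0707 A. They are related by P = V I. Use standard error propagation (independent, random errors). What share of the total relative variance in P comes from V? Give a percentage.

91.9%

(δP/P)² = (1·δV/V)² + (1·δI/I)²
  V term: (1×0.0900)² = 0.00810
  I term: (1×0.0267)² = 0.000714
Total = 0.00881. Share from V = 0.00810/0.00881 = 0.919.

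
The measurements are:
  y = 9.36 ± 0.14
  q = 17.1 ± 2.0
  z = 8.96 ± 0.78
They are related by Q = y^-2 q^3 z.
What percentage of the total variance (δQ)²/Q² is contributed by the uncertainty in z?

(δQ/Q)² = (-2·δy/y)² + (3·δq/q)² + (1·δz/z)²
  y term: (-2×0.0150)² = 0.000895
  q term: (3×0.117)² = 0.123
  z term: (1×0.0871)² = 0.00758
Total = 0.132. Share from z = 0.00758/0.132 = 0.0576.

5.76%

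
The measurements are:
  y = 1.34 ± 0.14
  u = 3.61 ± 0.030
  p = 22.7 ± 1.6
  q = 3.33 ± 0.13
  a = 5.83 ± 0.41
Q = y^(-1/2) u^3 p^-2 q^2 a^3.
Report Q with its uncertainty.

173 ± 47.1

Products/powers → add relative errors in quadrature, weighted by exponent:
  (−½·δy/y)² = (-0.5×0.104)² = 0.00273;  (3·δu/u)² = (3×0.00831)² = 0.000622;  (-2·δp/p)² = (-2×0.0705)² = 0.0199;  (2·δq/q)² = (2×0.0390)² = 0.00610;  (3·δa/a)² = (3×0.0703)² = 0.0445
δQ/Q = √(0.0738) = 0.272
Q = 173, so δQ = 0.272 × 173 = 47.1.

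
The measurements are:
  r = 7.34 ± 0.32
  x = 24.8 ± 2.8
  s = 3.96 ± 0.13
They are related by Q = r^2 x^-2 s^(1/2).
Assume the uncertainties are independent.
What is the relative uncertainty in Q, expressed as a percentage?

24.3%

Q is a product of powers, so relative uncertainties combine in quadrature:
  (2·δr/r)² = (2×0.0436)² = 0.00760;  (-2·δx/x)² = (-2×0.113)² = 0.0510;  (½·δs/s)² = (0.5×0.0328)² = 0.000269
δQ/Q = √(0.0589) = 0.243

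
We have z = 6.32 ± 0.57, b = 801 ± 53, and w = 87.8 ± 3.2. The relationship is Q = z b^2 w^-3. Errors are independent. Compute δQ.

1.16

Q is a product of powers, so relative uncertainties combine in quadrature:
  (1·δz/z)² = (1×0.0902)² = 0.00813;  (2·δb/b)² = (2×0.0662)² = 0.0175;  (-3·δw/w)² = (-3×0.0364)² = 0.0120
δQ/Q = √(0.0376) = 0.194
Q = 5.99, so δQ = 0.194 × 5.99 = 1.16.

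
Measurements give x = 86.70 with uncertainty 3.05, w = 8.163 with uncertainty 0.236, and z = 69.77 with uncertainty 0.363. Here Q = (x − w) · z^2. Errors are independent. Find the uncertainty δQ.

15400

Let u = x − w = 78.54. δu = √(δx² + δw²) = √(9.30 + 0.0557) = 3.06, so δu/u = 0.0390.
Q is then a monomial in u, z:
δQ/Q = √((δu/u)² + (2·δz/z)²) = √(0.00152 + 0.000108) = 0.0403
Q = 382300, so δQ = 0.0403 × 382300 = 15400.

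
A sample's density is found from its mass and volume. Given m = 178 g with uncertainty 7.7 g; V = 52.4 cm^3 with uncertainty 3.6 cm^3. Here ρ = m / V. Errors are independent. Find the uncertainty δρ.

Products/powers → add relative errors in quadrature, weighted by exponent:
  (1·δm/m)² = (1×0.0433)² = 0.00187;  (-1·δV/V)² = (-1×0.0687)² = 0.00472
δρ/ρ = √(0.00659) = 0.0812
ρ = 3.40 g/cm^3, so δρ = 0.0812 × 3.40 = 0.276 g/cm^3.

0.276 g/cm^3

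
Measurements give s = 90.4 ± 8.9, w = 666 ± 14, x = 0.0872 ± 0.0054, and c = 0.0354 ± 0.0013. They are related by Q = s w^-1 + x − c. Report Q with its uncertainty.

0.188 ± 0.0148

Let p = s·w^-1 = 0.136. δp/p = √((1·δs/s)² + (-1·δw/w)²) = √(0.00969 + 0.000442) = 0.101, so δp = 0.0137.
Q = p + x − c: δQ = √(δp² + δx² + δc²) = √(0.000187 + 2.92e-05 + 1.69e-06) = 0.0148
Q = 0.188.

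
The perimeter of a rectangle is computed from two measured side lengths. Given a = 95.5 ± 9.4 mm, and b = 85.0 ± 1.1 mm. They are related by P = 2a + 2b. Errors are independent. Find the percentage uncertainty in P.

Absolute uncertainties add in quadrature for a linear combination:
  (2·δa)² = 353;  (2·δb)² = 4.84
δP = √(358) = 18.9 mm
P = 361 mm, so δP/P = 18.9/361 = 0.0524.

5.24%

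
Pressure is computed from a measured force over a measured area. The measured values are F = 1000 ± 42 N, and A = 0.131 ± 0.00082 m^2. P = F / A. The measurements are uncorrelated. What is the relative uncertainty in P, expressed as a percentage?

Relative error in a monomial: (δP/P)² = Σ (nᵢ · δxᵢ/xᵢ)².
  (1·δF/F)² = (1×0.0420)² = 0.00176;  (-1·δA/A)² = (-1×0.00626)² = 3.92e-05
δP/P = √(0.00180) = 0.0425

4.25%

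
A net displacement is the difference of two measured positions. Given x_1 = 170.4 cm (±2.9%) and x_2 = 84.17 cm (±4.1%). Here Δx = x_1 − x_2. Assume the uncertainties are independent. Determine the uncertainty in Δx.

6.03 cm

Sums and differences: (δΔx)² = Σ (cᵢ δxᵢ)².
  (δx_1)² = 24.4;  (δx_2)² = 11.9
δΔx = √(36.3) = 6.03 cm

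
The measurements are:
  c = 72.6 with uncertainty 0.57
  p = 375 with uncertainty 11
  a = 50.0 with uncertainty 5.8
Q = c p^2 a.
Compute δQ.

Since Q is a product/quotient, work with relative uncertainties:
  (1·δc/c)² = (1×0.00785)² = 6.16e-05;  (2·δp/p)² = (2×0.0293)² = 0.00344;  (1·δa/a)² = (1×0.116)² = 0.0135
δQ/Q = √(0.0170) = 0.130
Q = 5.1e+08, so δQ = 0.130 × 5.1e+08 = 6.65e+07.

6.65e+07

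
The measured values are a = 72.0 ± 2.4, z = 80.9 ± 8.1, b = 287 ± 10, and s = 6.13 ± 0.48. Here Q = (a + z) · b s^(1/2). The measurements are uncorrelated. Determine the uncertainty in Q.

Let u = a + z = 153. δu = √(δa² + δz²) = √(5.76 + 65.6) = 8.45, so δu/u = 0.0553.
Q is then a monomial in u, b, s:
δQ/Q = √((δu/u)² + (1·δb/b)² + (½·δs/s)²) = √(0.00305 + 0.00121 + 0.00153) = 0.0762
Q = 1.09e+05, so δQ = 0.0762 × 1.09e+05 = 8270.

8270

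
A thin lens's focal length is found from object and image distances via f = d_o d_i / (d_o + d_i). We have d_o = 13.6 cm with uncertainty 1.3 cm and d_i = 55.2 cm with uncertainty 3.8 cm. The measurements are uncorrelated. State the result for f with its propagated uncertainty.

10.9 ± 0.850 cm

∂f/∂d_o = (d_i/(d_o+d_i))² = 0.644;  ∂f/∂d_i = (d_o/(d_o+d_i))² = 0.0391
δf = √((∂f/∂d_o · δd_o)² + (∂f/∂d_i · δd_i)²) = √(0.700 + 0.0220) = 0.850 cm
f = 10.9 cm.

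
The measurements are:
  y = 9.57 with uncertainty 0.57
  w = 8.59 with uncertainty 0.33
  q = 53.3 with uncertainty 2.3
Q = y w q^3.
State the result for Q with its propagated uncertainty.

Each factor contributes (exponent × relative error)² to (δQ/Q)²:
  (1·δy/y)² = (1×0.0596)² = 0.00355;  (1·δw/w)² = (1×0.0384)² = 0.00148;  (3·δq/q)² = (3×0.0432)² = 0.0168
δQ/Q = √(0.0218) = 0.148
Q = 1.24e+07, so δQ = 0.148 × 1.24e+07 = 1.84e+06.

(1.24 ± 0.184) × 10^7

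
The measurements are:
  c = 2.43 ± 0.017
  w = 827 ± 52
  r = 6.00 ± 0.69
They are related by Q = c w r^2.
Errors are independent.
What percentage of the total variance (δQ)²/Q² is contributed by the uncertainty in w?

(δQ/Q)² = (1·δc/c)² + (1·δw/w)² + (2·δr/r)²
  c term: (1×0.00700)² = 4.89e-05
  w term: (1×0.0629)² = 0.00395
  r term: (2×0.115)² = 0.0529
Total = 0.0569. Share from w = 0.00395/0.0569 = 0.0695.

6.95%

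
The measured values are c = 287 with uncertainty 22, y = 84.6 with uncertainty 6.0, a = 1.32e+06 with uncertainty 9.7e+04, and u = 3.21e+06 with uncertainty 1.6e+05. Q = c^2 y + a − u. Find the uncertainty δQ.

1.19e+06

Let p = c^2·y = 6.97e+06. δp/p = √((2·δc/c)² + (1·δy/y)²) = √(0.0235 + 0.00503) = 0.169, so δp = 1.18e+06.
Q = p + a − u: δQ = √(δp² + δa² + δu²) = √(1.39e+12 + 9.41e+09 + 2.56e+10) = 1.19e+06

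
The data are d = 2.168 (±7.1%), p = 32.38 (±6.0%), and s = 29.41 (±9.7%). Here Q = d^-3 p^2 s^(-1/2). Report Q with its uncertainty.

Products/powers → add relative errors in quadrature, weighted by exponent:
  (-3·δd/d)² = (-3×0.0710)² = 0.0454;  (2·δp/p)² = (2×0.0600)² = 0.0144;  (−½·δs/s)² = (-0.5×0.0970)² = 0.00235
δQ/Q = √(0.0621) = 0.249
Q = 18.97, so δQ = 0.249 × 18.97 = 4.73.

18.97 ± 4.73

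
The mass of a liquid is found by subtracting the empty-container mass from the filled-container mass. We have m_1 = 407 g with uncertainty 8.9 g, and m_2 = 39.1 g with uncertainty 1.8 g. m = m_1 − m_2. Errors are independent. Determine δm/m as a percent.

Absolute uncertainties add in quadrature for a linear combination:
  (δm_1)² = 79.2;  (δm_2)² = 3.24
δm = √(82.5) = 9.08 g
m = 368 g, so δm/m = 9.08/368 = 0.0247.

2.47%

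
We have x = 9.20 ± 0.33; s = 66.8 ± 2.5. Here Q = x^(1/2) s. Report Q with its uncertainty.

203 ± 8.41

Relative error in a monomial: (δQ/Q)² = Σ (nᵢ · δxᵢ/xᵢ)².
  (½·δx/x)² = (0.5×0.0359)² = 0.000322;  (1·δs/s)² = (1×0.0374)² = 0.00140
δQ/Q = √(0.00172) = 0.0415
Q = 203, so δQ = 0.0415 × 203 = 8.41.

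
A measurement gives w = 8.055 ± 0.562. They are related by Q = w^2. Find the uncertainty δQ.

Q ∝ w^2, so δQ/Q = |2| · δw/w = 2 × 0.0698 = 0.140.
Q = 64.88, so δQ = 0.140 × 64.88 = 9.05.

9.05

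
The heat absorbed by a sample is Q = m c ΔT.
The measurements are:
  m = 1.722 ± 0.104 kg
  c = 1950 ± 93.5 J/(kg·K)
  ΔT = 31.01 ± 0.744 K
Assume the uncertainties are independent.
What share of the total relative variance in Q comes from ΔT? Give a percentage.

8.83%

(δQ/Q)² = (1·δm/m)² + (1·δc/c)² + (1·δΔT/ΔT)²
  m term: (1×0.0604)² = 0.00365
  c term: (1×0.0479)² = 0.00230
  ΔT term: (1×0.0240)² = 0.000576
Total = 0.00652. Share from ΔT = 0.000576/0.00652 = 0.0883.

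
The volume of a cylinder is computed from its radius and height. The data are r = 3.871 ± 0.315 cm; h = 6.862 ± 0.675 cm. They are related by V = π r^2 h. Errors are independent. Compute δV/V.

For a monomial V ∝ r^2, h, fractional errors add in quadrature:
  (2·δr/r)² = (2×0.0814)² = 0.0265;  (1·δh/h)² = (1×0.0984)² = 0.00968
δV/V = √(0.0362) = 0.190

0.190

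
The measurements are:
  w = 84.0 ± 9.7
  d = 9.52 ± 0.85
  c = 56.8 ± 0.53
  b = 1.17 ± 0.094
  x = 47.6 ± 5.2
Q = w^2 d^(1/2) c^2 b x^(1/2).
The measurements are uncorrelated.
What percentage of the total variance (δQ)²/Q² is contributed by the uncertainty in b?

9.91%

(δQ/Q)² = (2·δw/w)² + (½·δd/d)² + (2·δc/c)² + (1·δb/b)² + (½·δx/x)²
  w term: (2×0.115)² = 0.0533
  d term: (0.5×0.0893)² = 0.00199
  c term: (2×0.00933)² = 0.000348
  b term: (1×0.0803)² = 0.00645
  x term: (0.5×0.109)² = 0.00298
Total = 0.0651. Share from b = 0.00645/0.0651 = 0.0991.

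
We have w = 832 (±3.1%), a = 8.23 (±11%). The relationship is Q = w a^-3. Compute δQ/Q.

0.331

Q is a product of powers, so relative uncertainties combine in quadrature:
  (1·δw/w)² = (1×0.0310)² = 0.000961;  (-3·δa/a)² = (-3×0.110)² = 0.109
δQ/Q = √(0.110) = 0.331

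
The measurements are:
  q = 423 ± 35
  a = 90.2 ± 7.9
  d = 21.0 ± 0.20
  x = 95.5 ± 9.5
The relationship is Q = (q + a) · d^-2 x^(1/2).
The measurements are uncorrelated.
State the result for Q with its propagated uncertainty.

Let u = q + a = 513. δu = √(δq² + δa²) = √(1220 + 62.4) = 35.9, so δu/u = 0.0699.
Q is then a monomial in u, d, x:
δQ/Q = √((δu/u)² + (-2·δd/d)² + (½·δx/x)²) = √(0.00489 + 0.000363 + 0.00247) = 0.0879
Q = 11.4, so δQ = 0.0879 × 11.4 = 1.000.

11.4 ± 1.000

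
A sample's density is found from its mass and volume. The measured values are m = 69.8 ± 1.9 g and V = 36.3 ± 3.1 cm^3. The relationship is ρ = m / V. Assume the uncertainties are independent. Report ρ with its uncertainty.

1.92 ± 0.172 g/cm^3

Relative error in a monomial: (δρ/ρ)² = Σ (nᵢ · δxᵢ/xᵢ)².
  (1·δm/m)² = (1×0.0272)² = 0.000741;  (-1·δV/V)² = (-1×0.0854)² = 0.00729
δρ/ρ = √(0.00803) = 0.0896
ρ = 1.92 g/cm^3, so δρ = 0.0896 × 1.92 = 0.172 g/cm^3.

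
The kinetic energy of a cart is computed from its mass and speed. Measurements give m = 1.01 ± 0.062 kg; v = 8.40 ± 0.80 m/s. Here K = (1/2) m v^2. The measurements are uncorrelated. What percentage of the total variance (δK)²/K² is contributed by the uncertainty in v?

90.6%

(δK/K)² = (1·δm/m)² + (2·δv/v)²
  m term: (1×0.0614)² = 0.00377
  v term: (2×0.0952)² = 0.0363
Total = 0.0400. Share from v = 0.0363/0.0400 = 0.906.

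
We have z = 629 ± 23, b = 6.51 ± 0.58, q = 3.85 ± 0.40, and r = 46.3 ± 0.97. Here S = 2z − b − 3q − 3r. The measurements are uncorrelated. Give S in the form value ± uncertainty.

Absolute uncertainties add in quadrature for a linear combination:
  (2·δz)² = 2120;  (δb)² = 0.336;  (3·δq)² = 1.44;  (3·δr)² = 8.47
δS = √(2130) = 46.1
S = 1100.

1100 ± 46.1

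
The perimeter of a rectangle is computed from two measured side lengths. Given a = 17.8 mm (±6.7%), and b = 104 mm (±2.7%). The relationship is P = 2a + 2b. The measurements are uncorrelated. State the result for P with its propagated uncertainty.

P is a linear combination, so absolute uncertainties add in quadrature:
  (2·δa)² = 5.69;  (2·δb)² = 31.5
δP = √(37.2) = 6.10 mm
P = 244 mm.

244 ± 6.10 mm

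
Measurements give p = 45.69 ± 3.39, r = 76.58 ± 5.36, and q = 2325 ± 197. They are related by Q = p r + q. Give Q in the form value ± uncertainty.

Let w = p·r = 3499. δw/w = √((1·δp/p)² + (1·δr/r)²) = √(0.00550 + 0.00490) = 0.102, so δw = 357.
Q = w + q: δQ = √(δw² + δq²) = √(1.27e+05 + 38800) = 408
Q = 5824.

5824 ± 408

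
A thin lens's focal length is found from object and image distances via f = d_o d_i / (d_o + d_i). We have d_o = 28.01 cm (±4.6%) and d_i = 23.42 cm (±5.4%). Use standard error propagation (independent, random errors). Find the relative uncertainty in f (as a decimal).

∂f/∂d_o = (d_i/(d_o+d_i))² = 0.207;  ∂f/∂d_i = (d_o/(d_o+d_i))² = 0.297
δf = √((∂f/∂d_o · δd_o)² + (∂f/∂d_i · δd_i)²) = √(0.0714 + 0.141) = 0.461 cm
f = 12.76 cm, so δf/f = 0.461/12.76 = 0.0361.

0.0361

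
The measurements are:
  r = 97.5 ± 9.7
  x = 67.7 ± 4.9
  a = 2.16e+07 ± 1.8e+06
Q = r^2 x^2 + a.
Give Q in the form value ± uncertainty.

Let p = r^2·x^2 = 4.36e+07. δp/p = √((2·δr/r)² + (2·δx/x)²) = √(0.0396 + 0.0210) = 0.246, so δp = 1.07e+07.
Q = p + a: δQ = √(δp² + δa²) = √(1.15e+14 + 3.24e+12) = 1.09e+07
Q = 6.52e+07.

(6.52 ± 1.09) × 10^7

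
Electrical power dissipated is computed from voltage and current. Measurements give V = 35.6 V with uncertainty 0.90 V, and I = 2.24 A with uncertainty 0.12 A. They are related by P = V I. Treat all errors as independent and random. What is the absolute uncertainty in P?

P is a product of powers, so relative uncertainties combine in quadrature:
  (1·δV/V)² = (1×0.0253)² = 0.000639;  (1·δI/I)² = (1×0.0536)² = 0.00287
δP/P = √(0.00351) = 0.0592
P = 79.7 W, so δP = 0.0592 × 79.7 = 4.72 W.

4.72 W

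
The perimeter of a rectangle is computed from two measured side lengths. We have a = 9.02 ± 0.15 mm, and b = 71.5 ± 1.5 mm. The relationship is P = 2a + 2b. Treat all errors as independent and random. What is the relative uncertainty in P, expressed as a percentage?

Each term contributes (cᵢ δxᵢ)² to (δP)²:
  (2·δa)² = 0.0900;  (2·δb)² = 9.00
δP = √(9.09) = 3.01 mm
P = 161 mm, so δP/P = 3.01/161 = 0.0187.

1.87%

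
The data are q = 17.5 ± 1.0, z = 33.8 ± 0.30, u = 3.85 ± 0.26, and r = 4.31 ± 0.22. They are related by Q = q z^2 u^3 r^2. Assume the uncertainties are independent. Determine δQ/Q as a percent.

23.5%

Q is a product of powers, so relative uncertainties combine in quadrature:
  (1·δq/q)² = (1×0.0571)² = 0.00327;  (2·δz/z)² = (2×0.00888)² = 0.000315;  (3·δu/u)² = (3×0.0675)² = 0.0410;  (2·δr/r)² = (2×0.0510)² = 0.0104
δQ/Q = √(0.0550) = 0.235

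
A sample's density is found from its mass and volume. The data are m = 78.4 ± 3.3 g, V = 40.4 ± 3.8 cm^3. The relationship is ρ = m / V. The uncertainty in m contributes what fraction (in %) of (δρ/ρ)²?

16.7%

(δρ/ρ)² = (1·δm/m)² + (-1·δV/V)²
  m term: (1×0.0421)² = 0.00177
  V term: (-1×0.0941)² = 0.00885
Total = 0.0106. Share from m = 0.00177/0.0106 = 0.167.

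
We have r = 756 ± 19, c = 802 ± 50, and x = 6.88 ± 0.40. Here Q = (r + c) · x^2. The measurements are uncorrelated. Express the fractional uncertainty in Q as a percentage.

12.1%

Let u = r + c = 1560. δu = √(δr² + δc²) = √(361 + 2500) = 53.5, so δu/u = 0.0343.
Q is then a monomial in u, x:
δQ/Q = √((δu/u)² + (2·δx/x)²) = √(0.00118 + 0.0135) = 0.121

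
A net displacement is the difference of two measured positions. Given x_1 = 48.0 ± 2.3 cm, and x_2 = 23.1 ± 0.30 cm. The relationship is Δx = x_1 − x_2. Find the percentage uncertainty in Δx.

Each term contributes (cᵢ δxᵢ)² to (δΔx)²:
  (δx_1)² = 5.29;  (δx_2)² = 0.0900
δΔx = √(5.38) = 2.32 cm
Δx = 24.9 cm, so δΔx/Δx = 2.32/24.9 = 0.0932.

9.32%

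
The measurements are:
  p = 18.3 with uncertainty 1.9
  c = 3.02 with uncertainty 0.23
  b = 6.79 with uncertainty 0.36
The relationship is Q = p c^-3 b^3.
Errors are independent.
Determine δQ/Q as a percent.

29.7%

Q is a product of powers, so relative uncertainties combine in quadrature:
  (1·δp/p)² = (1×0.104)² = 0.0108;  (-3·δc/c)² = (-3×0.0762)² = 0.0522;  (3·δb/b)² = (3×0.0530)² = 0.0253
δQ/Q = √(0.0883) = 0.297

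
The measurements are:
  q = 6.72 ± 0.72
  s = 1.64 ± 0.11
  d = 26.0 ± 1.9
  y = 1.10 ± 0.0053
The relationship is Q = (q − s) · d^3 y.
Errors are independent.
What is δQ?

25700

Let u = q − s = 5.08. δu = √(δq² + δs²) = √(0.518 + 0.0121) = 0.728, so δu/u = 0.143.
Q is then a monomial in u, d, y:
δQ/Q = √((δu/u)² + (3·δd/d)² + (1·δy/y)²) = √(0.0206 + 0.0481 + 2.32e-05) = 0.262
Q = 98200, so δQ = 0.262 × 98200 = 25700.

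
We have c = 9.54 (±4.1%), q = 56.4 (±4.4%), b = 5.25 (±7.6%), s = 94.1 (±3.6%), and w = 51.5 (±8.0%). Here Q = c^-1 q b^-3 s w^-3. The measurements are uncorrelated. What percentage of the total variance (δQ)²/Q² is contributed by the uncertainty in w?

(δQ/Q)² = (-1·δc/c)² + (1·δq/q)² + (-3·δb/b)² + (1·δs/s)² + (-3·δw/w)²
  c term: (-1×0.0410)² = 0.00168
  q term: (1×0.0440)² = 0.00194
  b term: (-3×0.0760)² = 0.0520
  s term: (1×0.0360)² = 0.00130
  w term: (-3×0.0800)² = 0.0576
Total = 0.114. Share from w = 0.0576/0.114 = 0.503.

50.3%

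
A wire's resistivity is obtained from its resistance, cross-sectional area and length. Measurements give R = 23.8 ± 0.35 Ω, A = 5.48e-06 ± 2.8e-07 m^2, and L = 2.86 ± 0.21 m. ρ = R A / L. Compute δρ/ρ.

Each factor contributes (exponent × relative error)² to (δρ/ρ)²:
  (1·δR/R)² = (1×0.0147)² = 0.000216;  (1·δA/A)² = (1×0.0511)² = 0.00261;  (-1·δL/L)² = (-1×0.0734)² = 0.00539
δρ/ρ = √(0.00822) = 0.0907

0.0907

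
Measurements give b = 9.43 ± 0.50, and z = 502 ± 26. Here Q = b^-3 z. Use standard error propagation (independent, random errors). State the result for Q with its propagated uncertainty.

0.599 ± 0.100

Since Q is a product/quotient, work with relative uncertainties:
  (-3·δb/b)² = (-3×0.0530)² = 0.0253;  (1·δz/z)² = (1×0.0518)² = 0.00268
δQ/Q = √(0.0280) = 0.167
Q = 0.599, so δQ = 0.167 × 0.599 = 0.100.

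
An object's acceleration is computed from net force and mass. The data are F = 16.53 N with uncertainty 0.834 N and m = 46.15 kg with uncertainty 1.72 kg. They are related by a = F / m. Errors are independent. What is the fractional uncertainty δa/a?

Products/powers → add relative errors in quadrature, weighted by exponent:
  (1·δF/F)² = (1×0.0505)² = 0.00255;  (-1·δm/m)² = (-1×0.0373)² = 0.00139
δa/a = √(0.00393) = 0.0627

0.0627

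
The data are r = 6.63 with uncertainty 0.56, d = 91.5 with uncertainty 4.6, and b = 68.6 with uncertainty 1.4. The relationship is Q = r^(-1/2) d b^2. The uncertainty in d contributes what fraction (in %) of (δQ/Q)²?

42.3%

(δQ/Q)² = (−½·δr/r)² + (1·δd/d)² + (2·δb/b)²
  r term: (-0.5×0.0845)² = 0.00178
  d term: (1×0.0503)² = 0.00253
  b term: (2×0.0204)² = 0.00167
Total = 0.00598. Share from d = 0.00253/0.00598 = 0.423.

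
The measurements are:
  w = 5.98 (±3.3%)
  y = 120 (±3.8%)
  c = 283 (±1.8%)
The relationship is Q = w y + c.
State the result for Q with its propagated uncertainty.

Let p = w·y = 718. δp/p = √((1·δw/w)² + (1·δy/y)²) = √(0.00109 + 0.00144) = 0.0503, so δp = 36.1.
Q = p + c: δQ = √(δp² + δc²) = √(1300 + 25.9) = 36.5
Q = 1000.

1000 ± 36.5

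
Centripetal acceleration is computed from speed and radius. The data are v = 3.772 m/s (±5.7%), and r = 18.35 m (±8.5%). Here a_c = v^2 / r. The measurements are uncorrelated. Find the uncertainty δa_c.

Each factor contributes (exponent × relative error)² to (δa_c/a_c)²:
  (2·δv/v)² = (2×0.0570)² = 0.0130;  (-1·δr/r)² = (-1×0.0850)² = 0.00723
δa_c/a_c = √(0.0202) = 0.142
a_c = 0.7754 m/s^2, so δa_c = 0.142 × 0.7754 = 0.110 m/s^2.

0.110 m/s^2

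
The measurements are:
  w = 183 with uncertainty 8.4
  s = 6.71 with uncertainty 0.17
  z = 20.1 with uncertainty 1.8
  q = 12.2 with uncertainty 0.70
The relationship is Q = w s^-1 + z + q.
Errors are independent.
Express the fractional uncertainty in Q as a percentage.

Let p = w·s^-1 = 27.3. δp/p = √((1·δw/w)² + (-1·δs/s)²) = √(0.00211 + 0.000642) = 0.0524, so δp = 1.43.
Q = p + z + q: δQ = √(δp² + δz² + δq²) = √(2.04 + 3.24 + 0.490) = 2.40
Q = 59.6, so δQ/Q = 2.40/59.6 = 0.0403.

4.03%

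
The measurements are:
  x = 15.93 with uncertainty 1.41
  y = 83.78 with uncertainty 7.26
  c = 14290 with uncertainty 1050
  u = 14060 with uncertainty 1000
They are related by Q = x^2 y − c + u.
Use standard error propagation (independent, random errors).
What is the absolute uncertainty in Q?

Let p = x^2·y = 21260. δp/p = √((2·δx/x)² + (1·δy/y)²) = √(0.0313 + 0.00751) = 0.197, so δp = 4190.
Q = p − c + u: δQ = √(δp² + δc² + δu²) = √(1.76e+07 + 1.1e+06 + 1e+06) = 4430

4430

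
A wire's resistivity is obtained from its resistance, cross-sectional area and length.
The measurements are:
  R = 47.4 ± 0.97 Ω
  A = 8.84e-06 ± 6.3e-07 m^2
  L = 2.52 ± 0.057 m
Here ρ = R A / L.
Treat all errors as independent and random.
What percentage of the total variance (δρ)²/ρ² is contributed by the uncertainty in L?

(δρ/ρ)² = (1·δR/R)² + (1·δA/A)² + (-1·δL/L)²
  R term: (1×0.0205)² = 0.000419
  A term: (1×0.0713)² = 0.00508
  L term: (-1×0.0226)² = 0.000512
Total = 0.00601. Share from L = 0.000512/0.00601 = 0.0851.

8.51%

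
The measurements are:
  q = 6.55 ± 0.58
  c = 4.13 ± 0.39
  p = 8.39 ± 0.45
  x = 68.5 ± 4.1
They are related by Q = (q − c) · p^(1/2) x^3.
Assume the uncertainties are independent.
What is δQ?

Let u = q − c = 2.42. δu = √(δq² + δc²) = √(0.336 + 0.152) = 0.699, so δu/u = 0.289.
Q is then a monomial in u, p, x:
δQ/Q = √((δu/u)² + (½·δp/p)² + (3·δx/x)²) = √(0.0834 + 0.000719 + 0.0322) = 0.341
Q = 2.25e+06, so δQ = 0.341 × 2.25e+06 = 7.69e+05.

7.69e+05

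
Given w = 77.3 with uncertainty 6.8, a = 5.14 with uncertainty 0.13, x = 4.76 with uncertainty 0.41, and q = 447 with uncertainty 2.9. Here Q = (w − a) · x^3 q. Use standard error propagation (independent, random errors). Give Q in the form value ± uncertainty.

Let u = w − a = 72.2. δu = √(δw² + δa²) = √(46.2 + 0.0169) = 6.80, so δu/u = 0.0943.
Q is then a monomial in u, x, q:
δQ/Q = √((δu/u)² + (3·δx/x)² + (1·δq/q)²) = √(0.00888 + 0.0668 + 4.21e-05) = 0.275
Q = 3.48e+06, so δQ = 0.275 × 3.48e+06 = 9.57e+05.

(3.48 ± 0.957) × 10^6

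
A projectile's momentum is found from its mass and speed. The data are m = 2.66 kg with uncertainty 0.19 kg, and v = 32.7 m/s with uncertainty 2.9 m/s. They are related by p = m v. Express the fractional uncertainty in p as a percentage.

p is a product of powers, so relative uncertainties combine in quadrature:
  (1·δm/m)² = (1×0.0714)² = 0.00510;  (1·δv/v)² = (1×0.0887)² = 0.00787
δp/p = √(0.0130) = 0.114

11.4%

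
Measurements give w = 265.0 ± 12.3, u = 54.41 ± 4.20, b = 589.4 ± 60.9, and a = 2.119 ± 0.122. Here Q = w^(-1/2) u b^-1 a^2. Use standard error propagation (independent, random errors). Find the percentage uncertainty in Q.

For a monomial Q ∝ w^(-1/2), u, b^-1, a^2, fractional errors add in quadrature:
  (−½·δw/w)² = (-0.5×0.0464)² = 0.000539;  (1·δu/u)² = (1×0.0772)² = 0.00596;  (-1·δb/b)² = (-1×0.103)² = 0.0107;  (2·δa/a)² = (2×0.0576)² = 0.0133
δQ/Q = √(0.0304) = 0.174

17.4%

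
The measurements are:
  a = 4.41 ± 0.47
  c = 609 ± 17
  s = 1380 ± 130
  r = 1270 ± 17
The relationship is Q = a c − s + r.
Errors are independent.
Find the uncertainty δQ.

Let p = a·c = 2690. δp/p = √((1·δa/a)² + (1·δc/c)²) = √(0.0114 + 0.000779) = 0.110, so δp = 296.
Q = p − s + r: δQ = √(δp² + δs² + δr²) = √(87500 + 16900 + 289) = 324

324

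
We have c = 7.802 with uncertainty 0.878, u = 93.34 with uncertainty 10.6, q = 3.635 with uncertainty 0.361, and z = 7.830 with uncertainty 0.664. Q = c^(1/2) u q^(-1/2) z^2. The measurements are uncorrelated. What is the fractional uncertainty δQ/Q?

0.217

Relative error in a monomial: (δQ/Q)² = Σ (nᵢ · δxᵢ/xᵢ)².
  (½·δc/c)² = (0.5×0.113)² = 0.00317;  (1·δu/u)² = (1×0.114)² = 0.0129;  (−½·δq/q)² = (-0.5×0.0993)² = 0.00247;  (2·δz/z)² = (2×0.0848)² = 0.0288
δQ/Q = √(0.0473) = 0.217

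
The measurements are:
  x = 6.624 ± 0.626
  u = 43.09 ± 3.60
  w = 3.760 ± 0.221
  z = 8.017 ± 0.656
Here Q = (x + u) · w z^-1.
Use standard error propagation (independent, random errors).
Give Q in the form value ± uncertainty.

Let h = x + u = 49.71. δh = √(δx² + δu²) = √(0.392 + 13.0) = 3.65, so δh/h = 0.0735.
Q is then a monomial in h, w, z:
δQ/Q = √((δh/h)² + (1·δw/w)² + (-1·δz/z)²) = √(0.00540 + 0.00345 + 0.00670) = 0.125
Q = 23.32, so δQ = 0.125 × 23.32 = 2.91.

23.32 ± 2.91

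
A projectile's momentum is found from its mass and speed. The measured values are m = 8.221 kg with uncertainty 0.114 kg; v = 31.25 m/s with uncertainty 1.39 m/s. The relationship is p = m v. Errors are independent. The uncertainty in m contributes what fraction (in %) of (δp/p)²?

8.86%

(δp/p)² = (1·δm/m)² + (1·δv/v)²
  m term: (1×0.0139)² = 0.000192
  v term: (1×0.0445)² = 0.00198
Total = 0.00217. Share from m = 0.000192/0.00217 = 0.0886.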